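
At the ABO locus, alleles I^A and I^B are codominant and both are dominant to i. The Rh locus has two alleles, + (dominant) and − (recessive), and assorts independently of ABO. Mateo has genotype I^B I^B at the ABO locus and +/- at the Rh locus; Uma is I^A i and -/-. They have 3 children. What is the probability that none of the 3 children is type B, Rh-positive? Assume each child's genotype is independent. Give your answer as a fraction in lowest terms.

27/64

ABO cross I^B I^B × I^A i → 1/2 B, 1/2 AB.
Rh cross +/- × -/- → 1/2 Rh+, 1/2 Rh-; so P(type B, Rh-positive) = 1/2 × 1/2 = 1/4 per child.
P(not type B, Rh-positive) = 3/4 for one child; (3/4)^3 = 27/64.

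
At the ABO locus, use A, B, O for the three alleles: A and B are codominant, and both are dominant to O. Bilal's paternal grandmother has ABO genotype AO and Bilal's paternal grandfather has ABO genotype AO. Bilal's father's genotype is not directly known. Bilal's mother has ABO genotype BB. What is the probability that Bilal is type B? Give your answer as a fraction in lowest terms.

1/2

Bilal's father's ABO genotype from AO × AO: 1/4 AA, 1/2 AO, 1/4 OO.
Crossing each possibility with the mother BB and summing P(type B): 1/4·0 + 1/2·1/2 + 1/4·1 = 1/2.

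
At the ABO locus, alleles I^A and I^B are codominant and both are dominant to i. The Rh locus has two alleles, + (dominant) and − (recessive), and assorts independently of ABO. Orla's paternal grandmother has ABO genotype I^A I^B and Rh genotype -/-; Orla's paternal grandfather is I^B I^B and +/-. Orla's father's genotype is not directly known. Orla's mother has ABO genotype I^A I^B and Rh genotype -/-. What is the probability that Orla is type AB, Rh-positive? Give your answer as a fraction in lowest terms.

Orla's father's ABO genotype from I^A I^B × I^B I^B: 1/2 I^A I^B, 1/2 I^B I^B.
Crossing each possibility with the mother I^A I^B and summing P(type AB): 1/2·1/2 + 1/2·1/2 = 1/2.
Similarly for Rh via the father's Rh distribution: P(Rh+) = 1/4.
Independent loci: 1/2 × 1/4 = 1/8.

1/8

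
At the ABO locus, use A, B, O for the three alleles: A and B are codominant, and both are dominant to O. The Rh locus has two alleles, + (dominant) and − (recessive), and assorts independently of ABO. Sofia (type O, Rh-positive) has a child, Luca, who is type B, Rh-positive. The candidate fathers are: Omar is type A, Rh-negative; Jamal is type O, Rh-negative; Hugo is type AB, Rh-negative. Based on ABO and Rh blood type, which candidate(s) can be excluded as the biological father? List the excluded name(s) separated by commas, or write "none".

A candidate is excluded only if no genotype consistent with his phenotype could produce a type B, Rh-positive child with a type O, Rh-positive mother.
Omar (type A, Rh-): no genotype consistent with that phenotype can produce a type-B Rh+ child with a type-O mother.
Jamal (type O, Rh-): no genotype consistent with that phenotype can produce a type-B Rh+ child with a type-O mother.

Omar, Jamal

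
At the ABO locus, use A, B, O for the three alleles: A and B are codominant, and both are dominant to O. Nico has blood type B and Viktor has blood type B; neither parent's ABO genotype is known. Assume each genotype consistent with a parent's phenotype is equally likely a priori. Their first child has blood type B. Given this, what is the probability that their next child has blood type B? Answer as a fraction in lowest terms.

19/20

Possible genotypes: Nico ∈ {BB, BO}; Viktor ∈ {BB, BO}.
Weight each parental genotype pair by prior × P(type-B child):
  BB × BB: posterior weight 4/15; P(next child type B) = 1.
  BB × BO: posterior weight 4/15; P(next child type B) = 1.
  BO × BB: posterior weight 4/15; P(next child type B) = 1.
  BO × BO: posterior weight 1/5; P(next child type B) = 3/4.
Weighted sum = 19/20.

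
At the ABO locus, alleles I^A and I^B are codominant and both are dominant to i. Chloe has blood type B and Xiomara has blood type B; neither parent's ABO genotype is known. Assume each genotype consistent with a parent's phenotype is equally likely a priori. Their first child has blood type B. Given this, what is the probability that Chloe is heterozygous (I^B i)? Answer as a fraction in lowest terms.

7/15

Possible genotypes: Chloe ∈ {I^B I^B, I^B i}; Xiomara ∈ {I^B I^B, I^B i}.
Weight each parental genotype pair by prior × P(type-B child):
  I^B I^B × I^B I^B: posterior weight 4/15.
  I^B I^B × I^B i: posterior weight 4/15.
  I^B i × I^B I^B: posterior weight 4/15.
  I^B i × I^B i: posterior weight 1/5.
Sum the posterior weight over pairs where Chloe is I^B i: 7/15.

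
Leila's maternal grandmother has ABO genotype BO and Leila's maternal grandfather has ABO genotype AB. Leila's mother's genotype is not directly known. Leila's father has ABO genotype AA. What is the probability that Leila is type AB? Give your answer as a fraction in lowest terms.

1/2

Leila's mother's ABO genotype from BO × AB: 1/4 AB, 1/4 AO, 1/4 BB, 1/4 BO.
Crossing each possibility with the father AA and summing P(type AB): 1/4·1/2 + 1/4·0 + 1/4·1 + 1/4·1/2 = 1/2.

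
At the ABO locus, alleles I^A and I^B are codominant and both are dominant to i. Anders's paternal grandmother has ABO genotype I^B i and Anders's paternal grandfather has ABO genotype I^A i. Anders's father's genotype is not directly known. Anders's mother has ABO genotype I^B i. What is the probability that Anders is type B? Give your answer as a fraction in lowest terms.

1/2

Anders's father's ABO genotype from I^B i × I^A i: 1/4 I^A I^B, 1/4 I^A i, 1/4 I^B i, 1/4 i i.
Crossing each possibility with the mother I^B i and summing P(type B): 1/4·1/2 + 1/4·1/4 + 1/4·3/4 + 1/4·1/2 = 1/2.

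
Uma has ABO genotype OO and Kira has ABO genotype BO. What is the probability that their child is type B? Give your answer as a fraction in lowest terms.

1/2

ABO cross OO × BO → offspring phenotypes: 1/2 O, 1/2 B.
So P(type B) = 1/2.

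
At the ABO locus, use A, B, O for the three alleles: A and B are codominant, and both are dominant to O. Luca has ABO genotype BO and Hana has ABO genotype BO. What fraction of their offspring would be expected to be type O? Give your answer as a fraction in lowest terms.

ABO cross BO × BO → offspring phenotypes: 1/4 O, 3/4 B.
So P(type O) = 1/4.

1/4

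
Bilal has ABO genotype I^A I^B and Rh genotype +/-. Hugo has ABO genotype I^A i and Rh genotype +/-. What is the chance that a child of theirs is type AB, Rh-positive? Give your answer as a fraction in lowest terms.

3/16

ABO cross I^A I^B × I^A i → offspring phenotypes: 1/2 A, 1/4 B, 1/4 AB.
Rh cross +/- × +/- → 3/4 Rh+, 1/4 Rh-.
Independent loci: P(type AB, Rh-positive) = 1/4 × 3/4 = 3/16.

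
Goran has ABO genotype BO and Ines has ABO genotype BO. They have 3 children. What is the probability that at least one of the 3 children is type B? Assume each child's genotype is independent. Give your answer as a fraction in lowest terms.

63/64

ABO cross BO × BO → 1/4 O, 3/4 B.
So P(type B) = 3/4 per child.
P(none) = (1/4)^3 = 1/64; P(at least one) = 1 − 1/64 = 63/64.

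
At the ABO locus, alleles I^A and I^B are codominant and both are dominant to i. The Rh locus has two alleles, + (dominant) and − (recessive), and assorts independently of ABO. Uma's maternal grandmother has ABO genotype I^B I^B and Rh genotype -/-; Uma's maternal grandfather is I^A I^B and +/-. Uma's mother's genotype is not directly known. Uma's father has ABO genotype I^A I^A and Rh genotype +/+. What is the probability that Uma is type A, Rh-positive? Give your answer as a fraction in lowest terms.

1/4

Uma's mother's ABO genotype from I^B I^B × I^A I^B: 1/2 I^A I^B, 1/2 I^B I^B.
Crossing each possibility with the father I^A I^A and summing P(type A): 1/2·1/2 + 1/2·0 = 1/4.
Similarly for Rh via the mother's Rh distribution: P(Rh+) = 1.
Independent loci: 1/4 × 1 = 1/4.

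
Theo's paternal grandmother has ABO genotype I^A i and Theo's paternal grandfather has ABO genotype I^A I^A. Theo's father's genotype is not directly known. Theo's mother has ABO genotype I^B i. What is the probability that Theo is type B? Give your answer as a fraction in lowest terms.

1/8

Theo's father's ABO genotype from I^A i × I^A I^A: 1/2 I^A I^A, 1/2 I^A i.
Crossing each possibility with the mother I^B i and summing P(type B): 1/2·0 + 1/2·1/4 = 1/8.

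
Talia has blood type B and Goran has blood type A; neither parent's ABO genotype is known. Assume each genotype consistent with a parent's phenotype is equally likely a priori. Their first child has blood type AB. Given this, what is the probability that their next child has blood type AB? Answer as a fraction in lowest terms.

25/36

Possible genotypes: Talia ∈ {I^B I^B, I^B i}; Goran ∈ {I^A I^A, I^A i}.
Weight each parental genotype pair by prior × P(type-AB child):
  I^B I^B × I^A I^A: posterior weight 4/9; P(next child type AB) = 1.
  I^B I^B × I^A i: posterior weight 2/9; P(next child type AB) = 1/2.
  I^B i × I^A I^A: posterior weight 2/9; P(next child type AB) = 1/2.
  I^B i × I^A i: posterior weight 1/9; P(next child type AB) = 1/4.
Weighted sum = 25/36.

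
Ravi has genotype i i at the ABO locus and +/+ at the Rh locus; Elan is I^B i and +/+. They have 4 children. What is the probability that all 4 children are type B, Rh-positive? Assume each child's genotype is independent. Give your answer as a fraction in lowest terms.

1/16

ABO cross i i × I^B i → 1/2 O, 1/2 B.
Rh cross +/+ × +/+ → 1 Rh+; so P(type B, Rh-positive) = 1/2 × 1 = 1/2 per child.
All 4 independent: (1/2)^4 = 1/16.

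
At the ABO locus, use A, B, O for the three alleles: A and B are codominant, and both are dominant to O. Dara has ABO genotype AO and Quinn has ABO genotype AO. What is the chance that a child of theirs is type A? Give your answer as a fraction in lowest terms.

ABO cross AO × AO → offspring phenotypes: 1/4 O, 3/4 A.
So P(type A) = 3/4.

3/4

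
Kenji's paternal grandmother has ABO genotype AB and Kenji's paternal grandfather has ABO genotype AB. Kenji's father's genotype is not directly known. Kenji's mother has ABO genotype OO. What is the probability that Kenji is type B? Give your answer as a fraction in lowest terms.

1/2

Kenji's father's ABO genotype from AB × AB: 1/4 AA, 1/2 AB, 1/4 BB.
Crossing each possibility with the mother OO and summing P(type B): 1/4·0 + 1/2·1/2 + 1/4·1 = 1/2.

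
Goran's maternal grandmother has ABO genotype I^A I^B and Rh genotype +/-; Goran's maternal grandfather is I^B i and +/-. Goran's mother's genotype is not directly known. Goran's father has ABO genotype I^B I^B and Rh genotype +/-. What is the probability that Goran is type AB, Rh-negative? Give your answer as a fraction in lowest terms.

1/16

Goran's mother's ABO genotype from I^A I^B × I^B i: 1/4 I^A I^B, 1/4 I^A i, 1/4 I^B I^B, 1/4 I^B i.
Crossing each possibility with the father I^B I^B and summing P(type AB): 1/4·1/2 + 1/4·1/2 + 1/4·0 + 1/4·0 = 1/4.
Similarly for Rh via the mother's Rh distribution: P(Rh-) = 1/4.
Independent loci: 1/4 × 1/4 = 1/16.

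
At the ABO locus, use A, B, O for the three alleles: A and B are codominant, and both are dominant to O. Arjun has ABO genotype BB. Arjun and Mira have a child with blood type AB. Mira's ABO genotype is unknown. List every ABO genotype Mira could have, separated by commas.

For each candidate genotype of Mira, check whether crossing it with BB can produce every observed child phenotype.
  AA → possible child types {AB} ✓
  AB → possible child types {B, AB} ✓
  AO → possible child types {B, AB} ✓
  BB → possible child types {B} ✗
  BO → possible child types {B} ✗
  OO → possible child types {B} ✗

AA, AB, AO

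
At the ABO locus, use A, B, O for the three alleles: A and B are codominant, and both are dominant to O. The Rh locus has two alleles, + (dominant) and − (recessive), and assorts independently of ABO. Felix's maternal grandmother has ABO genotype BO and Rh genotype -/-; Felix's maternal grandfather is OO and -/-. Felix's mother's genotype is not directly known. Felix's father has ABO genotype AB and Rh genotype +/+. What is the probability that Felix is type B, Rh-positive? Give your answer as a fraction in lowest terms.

1/2

Felix's mother's ABO genotype from BO × OO: 1/2 BO, 1/2 OO.
Crossing each possibility with the father AB and summing P(type B): 1/2·1/2 + 1/2·1/2 = 1/2.
Similarly for Rh via the mother's Rh distribution: P(Rh+) = 1.
Independent loci: 1/2 × 1 = 1/2.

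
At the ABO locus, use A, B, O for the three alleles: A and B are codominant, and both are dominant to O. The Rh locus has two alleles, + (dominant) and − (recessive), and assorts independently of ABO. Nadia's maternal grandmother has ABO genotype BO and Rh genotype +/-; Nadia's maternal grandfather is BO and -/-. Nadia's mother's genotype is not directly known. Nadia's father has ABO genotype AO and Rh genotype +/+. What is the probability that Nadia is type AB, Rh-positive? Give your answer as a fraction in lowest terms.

1/4

Nadia's mother's ABO genotype from BO × BO: 1/4 BB, 1/2 BO, 1/4 OO.
Crossing each possibility with the father AO and summing P(type AB): 1/4·1/2 + 1/2·1/4 + 1/4·0 = 1/4.
Similarly for Rh via the mother's Rh distribution: P(Rh+) = 1.
Independent loci: 1/4 × 1 = 1/4.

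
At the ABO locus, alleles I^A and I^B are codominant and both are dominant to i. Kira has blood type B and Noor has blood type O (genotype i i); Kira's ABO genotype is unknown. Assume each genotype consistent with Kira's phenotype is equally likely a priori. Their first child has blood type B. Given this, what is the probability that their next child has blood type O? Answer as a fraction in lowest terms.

Possible genotypes: Kira ∈ {I^B I^B, I^B i}; Noor ∈ {i i}.
Weight each parental genotype pair by prior × P(type-B child):
  I^B I^B × i i: posterior weight 2/3; P(next child type O) = 0.
  I^B i × i i: posterior weight 1/3; P(next child type O) = 1/2.
Weighted sum = 1/6.

1/6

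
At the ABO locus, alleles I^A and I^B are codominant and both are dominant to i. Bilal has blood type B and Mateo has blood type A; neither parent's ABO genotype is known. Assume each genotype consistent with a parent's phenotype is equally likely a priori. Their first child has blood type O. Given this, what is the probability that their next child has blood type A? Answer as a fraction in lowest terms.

Possible genotypes: Bilal ∈ {I^B I^B, I^B i}; Mateo ∈ {I^A I^A, I^A i}.
Weight each parental genotype pair by prior × P(type-O child):
  I^B i × I^A i: posterior weight 1; P(next child type A) = 1/4.
Weighted sum = 1/4.

1/4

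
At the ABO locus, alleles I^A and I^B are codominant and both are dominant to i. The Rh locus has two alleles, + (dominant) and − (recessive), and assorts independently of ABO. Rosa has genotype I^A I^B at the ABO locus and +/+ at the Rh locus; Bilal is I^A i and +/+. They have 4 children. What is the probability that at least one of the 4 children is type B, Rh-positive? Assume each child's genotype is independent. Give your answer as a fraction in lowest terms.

175/256

ABO cross I^A I^B × I^A i → 1/2 A, 1/4 B, 1/4 AB.
Rh cross +/+ × +/+ → 1 Rh+; so P(type B, Rh-positive) = 1/4 × 1 = 1/4 per child.
P(none) = (3/4)^4 = 81/256; P(at least one) = 1 − 81/256 = 175/256.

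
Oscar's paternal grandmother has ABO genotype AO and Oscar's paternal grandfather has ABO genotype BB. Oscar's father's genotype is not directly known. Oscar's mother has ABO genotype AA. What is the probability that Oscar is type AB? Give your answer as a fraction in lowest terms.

1/2

Oscar's father's ABO genotype from AO × BB: 1/2 AB, 1/2 BO.
Crossing each possibility with the mother AA and summing P(type AB): 1/2·1/2 + 1/2·1/2 = 1/2.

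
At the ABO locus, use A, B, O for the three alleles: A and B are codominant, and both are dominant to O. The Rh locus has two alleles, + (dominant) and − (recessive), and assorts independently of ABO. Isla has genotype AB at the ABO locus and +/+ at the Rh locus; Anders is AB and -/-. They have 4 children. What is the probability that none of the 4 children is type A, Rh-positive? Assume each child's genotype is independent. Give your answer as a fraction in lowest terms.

ABO cross AB × AB → 1/4 A, 1/4 B, 1/2 AB.
Rh cross +/+ × -/- → 1 Rh+; so P(type A, Rh-positive) = 1/4 × 1 = 1/4 per child.
P(not type A, Rh-positive) = 3/4 for one child; (3/4)^4 = 81/256.

81/256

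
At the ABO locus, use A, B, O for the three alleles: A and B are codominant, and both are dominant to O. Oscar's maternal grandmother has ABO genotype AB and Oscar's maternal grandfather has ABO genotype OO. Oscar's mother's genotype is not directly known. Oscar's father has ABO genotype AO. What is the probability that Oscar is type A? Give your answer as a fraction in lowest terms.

1/2

Oscar's mother's ABO genotype from AB × OO: 1/2 AO, 1/2 BO.
Crossing each possibility with the father AO and summing P(type A): 1/2·3/4 + 1/2·1/4 = 1/2.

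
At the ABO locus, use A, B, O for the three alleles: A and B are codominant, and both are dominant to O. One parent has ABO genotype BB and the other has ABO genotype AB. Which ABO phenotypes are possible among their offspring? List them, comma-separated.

Gametes from BB × AB give offspring ABO genotypes AB, BB, i.e. phenotypes B, AB.

B, AB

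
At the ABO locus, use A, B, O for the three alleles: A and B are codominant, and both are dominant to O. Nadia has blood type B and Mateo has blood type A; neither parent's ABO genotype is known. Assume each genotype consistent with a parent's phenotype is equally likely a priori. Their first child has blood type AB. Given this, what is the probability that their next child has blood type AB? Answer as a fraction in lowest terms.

25/36

Possible genotypes: Nadia ∈ {BB, BO}; Mateo ∈ {AA, AO}.
Weight each parental genotype pair by prior × P(type-AB child):
  BB × AA: posterior weight 4/9; P(next child type AB) = 1.
  BB × AO: posterior weight 2/9; P(next child type AB) = 1/2.
  BO × AA: posterior weight 2/9; P(next child type AB) = 1/2.
  BO × AO: posterior weight 1/9; P(next child type AB) = 1/4.
Weighted sum = 25/36.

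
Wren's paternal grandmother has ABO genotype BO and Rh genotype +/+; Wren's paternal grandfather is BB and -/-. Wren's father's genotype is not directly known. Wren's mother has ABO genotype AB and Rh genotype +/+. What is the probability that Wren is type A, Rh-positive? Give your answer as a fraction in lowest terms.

Wren's father's ABO genotype from BO × BB: 1/2 BB, 1/2 BO.
Crossing each possibility with the mother AB and summing P(type A): 1/2·0 + 1/2·1/4 = 1/8.
Similarly for Rh via the father's Rh distribution: P(Rh+) = 1.
Independent loci: 1/8 × 1 = 1/8.

1/8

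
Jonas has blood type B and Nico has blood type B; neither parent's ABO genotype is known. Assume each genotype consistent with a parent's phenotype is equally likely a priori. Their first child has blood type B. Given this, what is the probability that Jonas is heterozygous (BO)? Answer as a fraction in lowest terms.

Possible genotypes: Jonas ∈ {BB, BO}; Nico ∈ {BB, BO}.
Weight each parental genotype pair by prior × P(type-B child):
  BB × BB: posterior weight 4/15.
  BB × BO: posterior weight 4/15.
  BO × BB: posterior weight 4/15.
  BO × BO: posterior weight 1/5.
Sum the posterior weight over pairs where Jonas is BO: 7/15.

7/15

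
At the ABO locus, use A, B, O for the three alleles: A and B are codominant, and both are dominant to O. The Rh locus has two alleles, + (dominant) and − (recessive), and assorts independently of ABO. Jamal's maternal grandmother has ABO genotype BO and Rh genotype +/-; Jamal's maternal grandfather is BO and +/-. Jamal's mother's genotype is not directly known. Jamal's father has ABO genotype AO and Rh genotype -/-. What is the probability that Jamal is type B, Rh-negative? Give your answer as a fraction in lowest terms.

1/8

Jamal's mother's ABO genotype from BO × BO: 1/4 BB, 1/2 BO, 1/4 OO.
Crossing each possibility with the father AO and summing P(type B): 1/4·1/2 + 1/2·1/4 + 1/4·0 = 1/4.
Similarly for Rh via the mother's Rh distribution: P(Rh-) = 1/2.
Independent loci: 1/4 × 1/2 = 1/8.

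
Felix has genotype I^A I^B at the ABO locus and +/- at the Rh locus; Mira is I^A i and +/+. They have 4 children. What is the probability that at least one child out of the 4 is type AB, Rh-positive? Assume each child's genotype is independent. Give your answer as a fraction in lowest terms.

ABO cross I^A I^B × I^A i → 1/2 A, 1/4 B, 1/4 AB.
Rh cross +/- × +/+ → 1 Rh+; so P(type AB, Rh-positive) = 1/4 × 1 = 1/4 per child.
P(none) = (3/4)^4 = 81/256; P(at least one) = 1 − 81/256 = 175/256.

175/256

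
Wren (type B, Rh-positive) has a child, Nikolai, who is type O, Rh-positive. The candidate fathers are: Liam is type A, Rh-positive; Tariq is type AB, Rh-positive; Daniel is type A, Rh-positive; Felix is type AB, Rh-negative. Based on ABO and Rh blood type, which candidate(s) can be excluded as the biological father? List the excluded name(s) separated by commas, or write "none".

A candidate is excluded only if no genotype consistent with his phenotype could produce a type O, Rh-positive child with a type B, Rh-positive mother.
Tariq (type AB, Rh+): no genotype consistent with that phenotype can produce a type-O Rh+ child with a type-B mother.
Felix (type AB, Rh-): no genotype consistent with that phenotype can produce a type-O Rh+ child with a type-B mother.

Tariq, Felix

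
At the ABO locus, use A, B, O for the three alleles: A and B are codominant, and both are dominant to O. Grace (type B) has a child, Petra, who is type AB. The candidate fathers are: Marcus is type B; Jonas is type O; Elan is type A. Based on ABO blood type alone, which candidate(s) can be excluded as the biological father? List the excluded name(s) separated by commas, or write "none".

A candidate is excluded only if no genotype consistent with his phenotype could produce a type AB child with a type B mother.
Marcus (type B): no genotype consistent with that phenotype can produce a type-AB child with a type-B mother.
Jonas (type O): no genotype consistent with that phenotype can produce a type-AB child with a type-B mother.

Marcus, Jonas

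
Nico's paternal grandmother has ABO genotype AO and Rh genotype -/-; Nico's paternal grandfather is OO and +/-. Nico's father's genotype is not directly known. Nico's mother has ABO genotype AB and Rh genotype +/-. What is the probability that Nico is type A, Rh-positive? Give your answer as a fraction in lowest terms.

5/16

Nico's father's ABO genotype from AO × OO: 1/2 AO, 1/2 OO.
Crossing each possibility with the mother AB and summing P(type A): 1/2·1/2 + 1/2·1/2 = 1/2.
Similarly for Rh via the father's Rh distribution: P(Rh+) = 5/8.
Independent loci: 1/2 × 5/8 = 5/16.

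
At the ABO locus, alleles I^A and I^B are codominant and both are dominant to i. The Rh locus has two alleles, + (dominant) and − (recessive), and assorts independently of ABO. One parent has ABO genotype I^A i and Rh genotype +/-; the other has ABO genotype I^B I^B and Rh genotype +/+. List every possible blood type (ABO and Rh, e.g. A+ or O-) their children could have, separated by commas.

B+, AB+

Gametes from I^A i × I^B I^B give offspring ABO genotypes I^A I^B, I^B i, i.e. phenotypes B, AB.
Rh cross +/- × +/+ → phenotypes Rh+.
Combining independently: B+, AB+.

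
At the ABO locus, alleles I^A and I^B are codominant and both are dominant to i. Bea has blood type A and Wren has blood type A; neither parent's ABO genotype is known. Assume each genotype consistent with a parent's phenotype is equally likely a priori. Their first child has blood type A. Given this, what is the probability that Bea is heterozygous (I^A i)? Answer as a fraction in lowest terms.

Possible genotypes: Bea ∈ {I^A I^A, I^A i}; Wren ∈ {I^A I^A, I^A i}.
Weight each parental genotype pair by prior × P(type-A child):
  I^A I^A × I^A I^A: posterior weight 4/15.
  I^A I^A × I^A i: posterior weight 4/15.
  I^A i × I^A I^A: posterior weight 4/15.
  I^A i × I^A i: posterior weight 1/5.
Sum the posterior weight over pairs where Bea is I^A i: 7/15.

7/15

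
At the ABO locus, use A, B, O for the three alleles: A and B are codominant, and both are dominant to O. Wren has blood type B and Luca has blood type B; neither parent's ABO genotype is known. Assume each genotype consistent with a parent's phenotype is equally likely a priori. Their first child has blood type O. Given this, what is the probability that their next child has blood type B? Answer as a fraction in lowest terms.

Possible genotypes: Wren ∈ {BB, BO}; Luca ∈ {BB, BO}.
Weight each parental genotype pair by prior × P(type-O child):
  BO × BO: posterior weight 1; P(next child type B) = 3/4.
Weighted sum = 3/4.

3/4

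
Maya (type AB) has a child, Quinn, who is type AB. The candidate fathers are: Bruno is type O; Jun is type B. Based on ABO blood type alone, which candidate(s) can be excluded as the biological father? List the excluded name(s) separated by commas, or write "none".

A candidate is excluded only if no genotype consistent with his phenotype could produce a type AB child with a type AB mother.
Bruno (type O): no genotype consistent with that phenotype can produce a type-AB child with a type-AB mother.

Bruno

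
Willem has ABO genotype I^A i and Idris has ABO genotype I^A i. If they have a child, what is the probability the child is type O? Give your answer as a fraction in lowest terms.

ABO cross I^A i × I^A i → offspring phenotypes: 1/4 O, 3/4 A.
So P(type O) = 1/4.

1/4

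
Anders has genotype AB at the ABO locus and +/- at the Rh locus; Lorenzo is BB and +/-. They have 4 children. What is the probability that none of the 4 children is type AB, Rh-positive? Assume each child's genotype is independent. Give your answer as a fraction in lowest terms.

625/4096

ABO cross AB × BB → 1/2 B, 1/2 AB.
Rh cross +/- × +/- → 3/4 Rh+, 1/4 Rh-; so P(type AB, Rh-positive) = 1/2 × 3/4 = 3/8 per child.
P(not type AB, Rh-positive) = 5/8 for one child; (5/8)^4 = 625/4096.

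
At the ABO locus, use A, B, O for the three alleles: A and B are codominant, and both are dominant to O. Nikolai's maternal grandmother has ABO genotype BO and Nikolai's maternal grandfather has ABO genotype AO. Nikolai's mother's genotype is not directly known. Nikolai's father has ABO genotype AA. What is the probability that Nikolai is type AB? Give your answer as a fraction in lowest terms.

1/4

Nikolai's mother's ABO genotype from BO × AO: 1/4 AB, 1/4 AO, 1/4 BO, 1/4 OO.
Crossing each possibility with the father AA and summing P(type AB): 1/4·1/2 + 1/4·0 + 1/4·1/2 + 1/4·0 = 1/4.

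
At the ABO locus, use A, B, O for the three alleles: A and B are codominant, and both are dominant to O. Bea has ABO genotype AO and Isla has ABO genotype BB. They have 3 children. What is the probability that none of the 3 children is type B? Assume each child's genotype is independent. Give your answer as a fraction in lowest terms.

ABO cross AO × BB → 1/2 B, 1/2 AB.
So P(type B) = 1/2 per child.
P(not type B) = 1/2 for one child; (1/2)^3 = 1/8.

1/8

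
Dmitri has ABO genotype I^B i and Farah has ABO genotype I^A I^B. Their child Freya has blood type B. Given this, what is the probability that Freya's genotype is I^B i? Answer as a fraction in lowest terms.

Cross I^B i × I^A I^B → 1/4 I^A I^B, 1/4 I^A i, 1/4 I^B I^B, 1/4 I^B i.
Type-B genotypes among offspring: I^B I^B (1/4), I^B i (1/4); total 1/2.
P(I^B i | type B) = (1/4) / (1/2) = 1/2.

1/2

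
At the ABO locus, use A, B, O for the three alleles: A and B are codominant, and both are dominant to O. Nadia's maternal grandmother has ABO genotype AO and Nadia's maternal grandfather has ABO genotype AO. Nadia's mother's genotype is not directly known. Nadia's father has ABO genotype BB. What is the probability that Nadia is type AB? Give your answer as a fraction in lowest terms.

Nadia's mother's ABO genotype from AO × AO: 1/4 AA, 1/2 AO, 1/4 OO.
Crossing each possibility with the father BB and summing P(type AB): 1/4·1 + 1/2·1/2 + 1/4·0 = 1/2.

1/2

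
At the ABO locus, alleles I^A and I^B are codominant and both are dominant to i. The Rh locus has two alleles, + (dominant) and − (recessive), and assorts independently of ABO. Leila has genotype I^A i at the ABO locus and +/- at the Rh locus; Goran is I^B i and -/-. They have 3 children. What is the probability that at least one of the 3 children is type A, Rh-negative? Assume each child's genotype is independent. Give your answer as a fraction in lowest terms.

ABO cross I^A i × I^B i → 1/4 O, 1/4 A, 1/4 B, 1/4 AB.
Rh cross +/- × -/- → 1/2 Rh+, 1/2 Rh-; so P(type A, Rh-negative) = 1/4 × 1/2 = 1/8 per child.
P(none) = (7/8)^3 = 343/512; P(at least one) = 1 − 343/512 = 169/512.

169/512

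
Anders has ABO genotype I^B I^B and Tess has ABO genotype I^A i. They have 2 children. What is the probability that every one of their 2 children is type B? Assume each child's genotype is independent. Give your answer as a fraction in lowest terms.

1/4

ABO cross I^B I^B × I^A i → 1/2 B, 1/2 AB.
So P(type B) = 1/2 per child.
All 2 independent: (1/2)^2 = 1/4.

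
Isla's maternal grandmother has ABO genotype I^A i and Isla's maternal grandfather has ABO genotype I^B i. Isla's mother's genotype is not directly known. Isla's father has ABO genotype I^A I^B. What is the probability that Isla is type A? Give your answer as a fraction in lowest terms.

3/8

Isla's mother's ABO genotype from I^A i × I^B i: 1/4 I^A I^B, 1/4 I^A i, 1/4 I^B i, 1/4 i i.
Crossing each possibility with the father I^A I^B and summing P(type A): 1/4·1/4 + 1/4·1/2 + 1/4·1/4 + 1/4·1/2 = 3/8.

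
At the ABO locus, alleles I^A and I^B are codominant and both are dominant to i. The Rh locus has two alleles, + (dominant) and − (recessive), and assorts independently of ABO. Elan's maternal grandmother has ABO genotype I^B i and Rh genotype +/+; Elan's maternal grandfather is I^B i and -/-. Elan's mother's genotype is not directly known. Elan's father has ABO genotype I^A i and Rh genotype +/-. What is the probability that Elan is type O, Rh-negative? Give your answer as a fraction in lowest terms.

Elan's mother's ABO genotype from I^B i × I^B i: 1/4 I^B I^B, 1/2 I^B i, 1/4 i i.
Crossing each possibility with the father I^A i and summing P(type O): 1/4·0 + 1/2·1/4 + 1/4·1/2 = 1/4.
Similarly for Rh via the mother's Rh distribution: P(Rh-) = 1/4.
Independent loci: 1/4 × 1/4 = 1/16.

1/16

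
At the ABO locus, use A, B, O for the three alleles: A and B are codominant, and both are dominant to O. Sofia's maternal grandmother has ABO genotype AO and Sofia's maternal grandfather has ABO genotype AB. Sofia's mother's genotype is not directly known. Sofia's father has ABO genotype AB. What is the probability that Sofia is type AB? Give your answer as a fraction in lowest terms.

3/8

Sofia's mother's ABO genotype from AO × AB: 1/4 AA, 1/4 AB, 1/4 AO, 1/4 BO.
Crossing each possibility with the father AB and summing P(type AB): 1/4·1/2 + 1/4·1/2 + 1/4·1/4 + 1/4·1/4 = 3/8.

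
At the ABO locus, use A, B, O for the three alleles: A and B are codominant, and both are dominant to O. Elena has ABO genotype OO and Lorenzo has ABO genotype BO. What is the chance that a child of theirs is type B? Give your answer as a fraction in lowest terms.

1/2

ABO cross OO × BO → offspring phenotypes: 1/2 O, 1/2 B.
So P(type B) = 1/2.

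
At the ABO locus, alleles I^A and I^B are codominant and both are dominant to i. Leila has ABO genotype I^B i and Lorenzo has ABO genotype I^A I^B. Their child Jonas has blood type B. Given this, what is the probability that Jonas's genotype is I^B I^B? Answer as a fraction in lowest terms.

Cross I^B i × I^A I^B → 1/4 I^A I^B, 1/4 I^A i, 1/4 I^B I^B, 1/4 I^B i.
Type-B genotypes among offspring: I^B I^B (1/4), I^B i (1/4); total 1/2.
P(I^B I^B | type B) = (1/4) / (1/2) = 1/2.

1/2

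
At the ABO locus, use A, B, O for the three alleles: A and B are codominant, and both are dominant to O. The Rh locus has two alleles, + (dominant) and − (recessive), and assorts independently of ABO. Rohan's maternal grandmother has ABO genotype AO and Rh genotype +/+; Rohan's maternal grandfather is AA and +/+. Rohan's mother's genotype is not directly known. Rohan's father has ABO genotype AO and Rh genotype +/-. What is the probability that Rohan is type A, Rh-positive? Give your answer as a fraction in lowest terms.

Rohan's mother's ABO genotype from AO × AA: 1/2 AA, 1/2 AO.
Crossing each possibility with the father AO and summing P(type A): 1/2·1 + 1/2·3/4 = 7/8.
Similarly for Rh via the mother's Rh distribution: P(Rh+) = 1.
Independent loci: 7/8 × 1 = 7/8.

7/8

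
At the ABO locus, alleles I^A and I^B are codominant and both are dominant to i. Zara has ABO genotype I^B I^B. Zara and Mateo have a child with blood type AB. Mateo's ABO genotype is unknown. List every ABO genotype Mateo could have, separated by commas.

I^A I^A, I^A I^B, I^A i

For each candidate genotype of Mateo, check whether crossing it with I^B I^B can produce every observed child phenotype.
  I^A I^A → possible child types {AB} ✓
  I^A I^B → possible child types {B, AB} ✓
  I^A i → possible child types {B, AB} ✓
  I^B I^B → possible child types {B} ✗
  I^B i → possible child types {B} ✗
  i i → possible child types {B} ✗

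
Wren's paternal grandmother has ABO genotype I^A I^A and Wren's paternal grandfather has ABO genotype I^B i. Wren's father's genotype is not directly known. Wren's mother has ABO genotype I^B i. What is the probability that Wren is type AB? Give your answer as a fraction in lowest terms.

Wren's father's ABO genotype from I^A I^A × I^B i: 1/2 I^A I^B, 1/2 I^A i.
Crossing each possibility with the mother I^B i and summing P(type AB): 1/2·1/4 + 1/2·1/4 = 1/4.

1/4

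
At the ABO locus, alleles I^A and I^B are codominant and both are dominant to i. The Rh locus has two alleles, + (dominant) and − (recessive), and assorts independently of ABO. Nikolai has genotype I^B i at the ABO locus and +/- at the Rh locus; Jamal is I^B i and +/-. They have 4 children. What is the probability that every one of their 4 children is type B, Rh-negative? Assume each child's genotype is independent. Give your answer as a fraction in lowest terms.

81/65536

ABO cross I^B i × I^B i → 1/4 O, 3/4 B.
Rh cross +/- × +/- → 3/4 Rh+, 1/4 Rh-; so P(type B, Rh-negative) = 3/4 × 1/4 = 3/16 per child.
All 4 independent: (3/16)^4 = 81/65536.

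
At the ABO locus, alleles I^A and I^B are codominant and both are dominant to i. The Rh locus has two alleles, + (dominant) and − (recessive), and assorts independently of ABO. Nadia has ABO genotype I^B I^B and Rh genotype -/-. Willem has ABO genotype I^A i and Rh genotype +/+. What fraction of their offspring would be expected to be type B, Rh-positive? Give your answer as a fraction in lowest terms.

ABO cross I^B I^B × I^A i → offspring phenotypes: 1/2 B, 1/2 AB.
Rh cross -/- × +/+ → 1 Rh+.
Independent loci: P(type B, Rh-positive) = 1/2 × 1 = 1/2.

1/2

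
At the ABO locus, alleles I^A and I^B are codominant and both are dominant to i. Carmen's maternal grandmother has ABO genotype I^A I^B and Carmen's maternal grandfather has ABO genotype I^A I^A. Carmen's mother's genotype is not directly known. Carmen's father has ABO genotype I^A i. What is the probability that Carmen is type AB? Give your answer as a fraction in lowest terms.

Carmen's mother's ABO genotype from I^A I^B × I^A I^A: 1/2 I^A I^A, 1/2 I^A I^B.
Crossing each possibility with the father I^A i and summing P(type AB): 1/2·0 + 1/2·1/4 = 1/8.

1/8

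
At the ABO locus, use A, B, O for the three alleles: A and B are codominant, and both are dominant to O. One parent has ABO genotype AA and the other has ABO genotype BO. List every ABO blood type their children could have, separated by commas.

A, AB

Gametes from AA × BO give offspring ABO genotypes AB, AO, i.e. phenotypes A, AB.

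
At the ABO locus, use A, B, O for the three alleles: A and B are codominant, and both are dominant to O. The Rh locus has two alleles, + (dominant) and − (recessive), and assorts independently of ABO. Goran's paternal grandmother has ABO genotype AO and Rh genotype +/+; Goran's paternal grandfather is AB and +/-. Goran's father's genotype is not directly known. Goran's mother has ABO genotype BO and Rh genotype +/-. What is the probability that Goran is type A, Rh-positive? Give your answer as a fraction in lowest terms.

7/32

Goran's father's ABO genotype from AO × AB: 1/4 AA, 1/4 AB, 1/4 AO, 1/4 BO.
Crossing each possibility with the mother BO and summing P(type A): 1/4·1/2 + 1/4·1/4 + 1/4·1/4 + 1/4·0 = 1/4.
Similarly for Rh via the father's Rh distribution: P(Rh+) = 7/8.
Independent loci: 1/4 × 7/8 = 7/32.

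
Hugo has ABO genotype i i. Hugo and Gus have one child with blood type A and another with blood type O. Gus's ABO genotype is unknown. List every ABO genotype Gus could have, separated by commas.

For each candidate genotype of Gus, check whether crossing it with i i can produce every observed child phenotype.
  I^A I^A → possible child types {A} ✗
  I^A I^B → possible child types {A, B} ✗
  I^A i → possible child types {O, A} ✓
  I^B I^B → possible child types {B} ✗
  I^B i → possible child types {O, B} ✗
  i i → possible child types {O} ✗

I^A i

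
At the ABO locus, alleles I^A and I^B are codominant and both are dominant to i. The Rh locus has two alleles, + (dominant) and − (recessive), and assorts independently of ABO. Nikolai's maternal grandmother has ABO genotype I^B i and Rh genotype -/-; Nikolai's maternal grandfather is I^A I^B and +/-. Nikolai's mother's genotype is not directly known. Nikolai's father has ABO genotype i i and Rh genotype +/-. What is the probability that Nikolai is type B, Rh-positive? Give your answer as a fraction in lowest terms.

Nikolai's mother's ABO genotype from I^B i × I^A I^B: 1/4 I^A I^B, 1/4 I^A i, 1/4 I^B I^B, 1/4 I^B i.
Crossing each possibility with the father i i and summing P(type B): 1/4·1/2 + 1/4·0 + 1/4·1 + 1/4·1/2 = 1/2.
Similarly for Rh via the mother's Rh distribution: P(Rh+) = 5/8.
Independent loci: 1/2 × 5/8 = 5/16.

5/16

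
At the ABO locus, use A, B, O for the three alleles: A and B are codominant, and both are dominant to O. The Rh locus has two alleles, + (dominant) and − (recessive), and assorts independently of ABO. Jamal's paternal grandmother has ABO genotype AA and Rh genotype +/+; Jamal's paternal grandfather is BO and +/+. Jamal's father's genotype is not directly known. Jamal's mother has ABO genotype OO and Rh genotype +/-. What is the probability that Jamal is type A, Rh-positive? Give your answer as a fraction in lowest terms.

1/2

Jamal's father's ABO genotype from AA × BO: 1/2 AB, 1/2 AO.
Crossing each possibility with the mother OO and summing P(type A): 1/2·1/2 + 1/2·1/2 = 1/2.
Similarly for Rh via the father's Rh distribution: P(Rh+) = 1.
Independent loci: 1/2 × 1 = 1/2.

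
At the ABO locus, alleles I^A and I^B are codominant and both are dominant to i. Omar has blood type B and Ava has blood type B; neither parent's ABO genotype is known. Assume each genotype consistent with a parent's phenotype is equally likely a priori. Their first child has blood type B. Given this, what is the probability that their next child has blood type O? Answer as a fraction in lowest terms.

Possible genotypes: Omar ∈ {I^B I^B, I^B i}; Ava ∈ {I^B I^B, I^B i}.
Weight each parental genotype pair by prior × P(type-B child):
  I^B I^B × I^B I^B: posterior weight 4/15; P(next child type O) = 0.
  I^B I^B × I^B i: posterior weight 4/15; P(next child type O) = 0.
  I^B i × I^B I^B: posterior weight 4/15; P(next child type O) = 0.
  I^B i × I^B i: posterior weight 1/5; P(next child type O) = 1/4.
Weighted sum = 1/20.

1/20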